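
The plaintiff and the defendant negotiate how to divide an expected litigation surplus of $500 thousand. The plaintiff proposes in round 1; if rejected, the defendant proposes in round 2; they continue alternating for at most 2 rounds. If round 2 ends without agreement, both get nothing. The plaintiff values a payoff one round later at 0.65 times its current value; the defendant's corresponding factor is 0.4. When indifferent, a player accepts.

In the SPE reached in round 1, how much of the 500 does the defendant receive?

Work backward from the last round.
Round 2 (the defendant proposes): rejection yields 0 for the plaintiff; the defendant offers 0 and keeps 500.
Round 1 (the plaintiff proposes): the defendant can get 500 next round, worth 0.4 × 500 = 200 now; the plaintiff offers that and keeps 300.

200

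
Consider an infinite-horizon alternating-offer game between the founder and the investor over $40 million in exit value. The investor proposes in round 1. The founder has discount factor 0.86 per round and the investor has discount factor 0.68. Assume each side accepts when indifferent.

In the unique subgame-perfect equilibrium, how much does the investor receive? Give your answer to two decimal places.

13.49

When the investor proposes, the founder accepts any offer worth at least 0.86 times what the founder would get by proposing next round; and vice versa.
This gives x = 40 − 0.86y and y = 40 − 0.68x, where x and y are each side's share when it proposes.
Hence (1 − 0.86·0.68)x = 40(1 − 0.86), i.e. 0.4152·x = 5.6.
x ≈ 13.4875; the founder's share is 40 − x ≈ 26.5125.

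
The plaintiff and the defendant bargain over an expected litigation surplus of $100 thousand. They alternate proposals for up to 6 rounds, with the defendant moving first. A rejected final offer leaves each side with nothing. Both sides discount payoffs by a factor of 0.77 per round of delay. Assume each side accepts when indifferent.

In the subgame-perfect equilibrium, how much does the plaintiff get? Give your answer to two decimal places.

Round 6 (the plaintiff proposes): the defendant will accept anything ≥ 0, so the plaintiff offers 0 and keeps 100.
Round 5 (the defendant proposes): the plaintiff can get 100 next round, worth 0.77 × 100 = 77 now. The defendant offers 77 and keeps 100 − 77 = 23.
Round 4 (the plaintiff proposes): the defendant can get 23 next round, worth 0.77 × 23 = 17.71 now; the plaintiff offers that and keeps 82.29.
Round 3 (the defendant proposes): the plaintiff can get 82.29 next round, worth 0.77 × 82.29 = 63.3633 now, so the defendant offers 63.3633, keeping 36.6367.
Round 2 (the plaintiff proposes): the defendant can get 36.6367 next round, worth 0.77 × 36.6367 = 28.210259 now. The plaintiff offers 28.210259 and keeps 100 − 28.210259 = 71.789741.
Round 1 (the defendant proposes): the plaintiff can get 71.789741 next round, worth 0.77 × 71.789741 = 55.27810057 now. The defendant offers 55.27810057 and keeps 100 − 55.27810057 = 44.72189943.

55.28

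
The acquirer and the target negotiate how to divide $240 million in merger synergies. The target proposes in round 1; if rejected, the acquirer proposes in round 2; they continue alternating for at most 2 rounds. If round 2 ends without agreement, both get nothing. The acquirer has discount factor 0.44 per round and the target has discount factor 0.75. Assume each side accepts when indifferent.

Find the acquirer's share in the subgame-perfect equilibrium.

105.6

Work backward from the last round.
Round 2 (the acquirer proposes): rejection yields 0 for the target; the acquirer offers 0 and keeps 240.
Round 1 (the target proposes): the acquirer can get 240 next round, worth 0.44 × 240 = 105.6 now. The target offers 105.6 and keeps 240 − 105.6 = 134.4.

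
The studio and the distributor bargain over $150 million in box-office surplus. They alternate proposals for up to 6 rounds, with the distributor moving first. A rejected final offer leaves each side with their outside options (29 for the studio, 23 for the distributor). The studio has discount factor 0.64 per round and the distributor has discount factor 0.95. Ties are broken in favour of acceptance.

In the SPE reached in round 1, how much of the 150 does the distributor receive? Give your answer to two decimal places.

112.24

Round 6 (the studio proposes): the distributor gets 23 if talks fail, so the studio offers 23 and keeps 127.
Round 5 (the distributor proposes): the studio can get 127 next round, worth 0.64 × 127 = 81.28 now; the distributor offers that and keeps 68.72.
Round 4 (the studio proposes): the distributor can get 68.72 next round, worth 0.95 × 68.72 = 65.284 now, so the studio offers 65.284, keeping 84.716.
Round 3 (the distributor proposes): the studio can get 84.716 next round, worth 0.64 × 84.716 = 54.21824 now, so the distributor offers 54.21824, keeping 95.78176.
Round 2 (the studio proposes): the distributor can get 95.78176 next round, worth 0.95 × 95.78176 = 90.992672 now; the studio offers that and keeps 59.007328.
Round 1 (the distributor proposes): the studio can get 59.007328 next round, worth 0.64 × 59.007328 = 37.76468992 now, so the distributor offers 37.76468992, keeping 112.23531008.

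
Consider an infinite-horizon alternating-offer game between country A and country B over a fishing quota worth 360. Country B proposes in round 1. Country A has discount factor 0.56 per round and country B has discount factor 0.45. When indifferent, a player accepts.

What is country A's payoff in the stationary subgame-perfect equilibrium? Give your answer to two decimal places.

148.24

Let x be country B's share when country B proposes and y be country A's share when country A proposes.
Country A accepts iff offered ≥ 0.56·y, so x = 360 − 0.56y. Symmetrically y = 360 − 0.45x.
Substituting: x = 360 − 0.56(360 − 0.45x), giving x(1 − 0.45·0.56) = 360(1 − 0.56).
So x = 360 × 0.44 / 0.748 ≈ 211.7647, and country A receives 360 − x ≈ 148.2353.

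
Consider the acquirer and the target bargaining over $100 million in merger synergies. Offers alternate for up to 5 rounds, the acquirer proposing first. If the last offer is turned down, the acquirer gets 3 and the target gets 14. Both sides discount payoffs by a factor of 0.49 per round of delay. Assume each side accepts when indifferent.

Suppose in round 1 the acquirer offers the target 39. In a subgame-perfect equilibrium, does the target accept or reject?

Accept

Round 5 (the acquirer proposes): the target gets 14 if talks fail, so the acquirer offers 14 and keeps 86.
Round 4 (the target proposes): the acquirer can get 86 next round, worth 0.49 × 86 = 42.14 now, so the target offers 42.14, keeping 57.86.
Round 3 (the acquirer proposes): the target can get 57.86 next round, worth 0.49 × 57.86 = 28.3514 now, so the acquirer offers 28.3514, keeping 71.6486.
Round 2 (the target proposes): the acquirer can get 71.6486 next round, worth 0.49 × 71.6486 = 35.107814 now, so the target offers 35.107814, keeping 64.892186.
So by rejecting in round 1, the target gets 64.892186 next round, worth 0.49 × 64.892186 = 31.79717114 now.
Offer 39 ≥ 31.79717114, so the target accepts.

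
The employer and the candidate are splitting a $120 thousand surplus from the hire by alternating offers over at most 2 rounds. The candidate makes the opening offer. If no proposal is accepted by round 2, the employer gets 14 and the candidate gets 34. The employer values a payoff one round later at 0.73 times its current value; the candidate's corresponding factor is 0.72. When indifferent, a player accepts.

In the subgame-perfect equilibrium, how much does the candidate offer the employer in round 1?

62.78

Round 2 (the employer proposes): the candidate gets 34 if talks fail, so the employer offers 34 and keeps 86.
Round 1 (the candidate proposes): the employer can get 86 next round, worth 0.73 × 86 = 62.78 now. The candidate offers 62.78 and keeps 120 − 62.78 = 57.22.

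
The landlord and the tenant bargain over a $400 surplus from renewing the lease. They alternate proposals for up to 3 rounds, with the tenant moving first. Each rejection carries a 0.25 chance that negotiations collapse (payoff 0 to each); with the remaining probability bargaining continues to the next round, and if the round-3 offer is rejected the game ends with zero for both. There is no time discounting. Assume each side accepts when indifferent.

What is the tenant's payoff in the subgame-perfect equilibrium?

325

Round 3 (the tenant proposes): the landlord will accept anything ≥ 0, so the tenant offers 0 and keeps 400.
Round 2 (the landlord proposes): rejecting gives the tenant an expected 0.75 × 400 = 300. The landlord offers 300 and keeps 400 − 300 = 100.
Round 1 (the tenant proposes): rejecting gives the landlord an expected 0.75 × 100 = 75, so the tenant offers 75, keeping 325.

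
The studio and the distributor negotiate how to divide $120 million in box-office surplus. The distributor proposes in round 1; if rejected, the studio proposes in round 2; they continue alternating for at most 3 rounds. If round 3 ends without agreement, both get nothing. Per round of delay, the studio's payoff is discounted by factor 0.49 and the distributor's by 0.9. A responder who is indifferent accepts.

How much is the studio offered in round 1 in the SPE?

5.88

Round 3 (the distributor proposes): rejection yields 0 for the studio; the distributor offers 0 and keeps 120.
Round 2 (the studio proposes): the distributor can get 120 next round, worth 0.9 × 120 = 108 now. The studio offers 108 and keeps 120 − 108 = 12.
Round 1 (the distributor proposes): the studio can get 12 next round, worth 0.49 × 12 = 5.88 now. The distributor offers 5.88 and keeps 120 − 5.88 = 114.12.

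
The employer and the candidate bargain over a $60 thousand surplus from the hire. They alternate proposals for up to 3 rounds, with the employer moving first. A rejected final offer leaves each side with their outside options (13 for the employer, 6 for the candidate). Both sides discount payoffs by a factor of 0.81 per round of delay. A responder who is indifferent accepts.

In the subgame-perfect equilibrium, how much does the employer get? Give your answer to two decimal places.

46.83

Solve by backward induction from round 3.
Round 3 (the employer proposes): the candidate gets 6 if talks fail, so the employer offers 6 and keeps 54.
Round 2 (the candidate proposes): the employer can get 54 next round, worth 0.81 × 54 = 43.74 now; the candidate offers that and keeps 16.26.
Round 1 (the employer proposes): the candidate can get 16.26 next round, worth 0.81 × 16.26 = 13.1706 now. The employer offers 13.1706 and keeps 60 − 13.1706 = 46.8294.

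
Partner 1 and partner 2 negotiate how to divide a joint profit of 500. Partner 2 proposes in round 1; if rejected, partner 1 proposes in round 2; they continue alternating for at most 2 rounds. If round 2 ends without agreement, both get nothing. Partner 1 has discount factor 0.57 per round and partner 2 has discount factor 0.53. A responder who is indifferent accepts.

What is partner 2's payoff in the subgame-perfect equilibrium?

215

Work backward from the last round.
Round 2 (partner 1 proposes): partner 2 will accept anything ≥ 0, so partner 1 offers 0 and keeps 500.
Round 1 (partner 2 proposes): partner 1 can get 500 next round, worth 0.57 × 500 = 285 now. Partner 2 offers 285 and keeps 500 − 285 = 215.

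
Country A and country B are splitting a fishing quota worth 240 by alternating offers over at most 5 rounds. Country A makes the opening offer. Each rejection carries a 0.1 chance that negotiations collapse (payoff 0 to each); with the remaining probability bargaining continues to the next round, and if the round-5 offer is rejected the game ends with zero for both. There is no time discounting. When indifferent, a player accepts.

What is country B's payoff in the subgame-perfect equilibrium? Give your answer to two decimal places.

39.10

Round 5 (country A proposes): rejection yields 0 for country B; country A offers 0 and keeps 240.
Round 4 (country B proposes): rejecting gives country A an expected 0.9 × 240 = 216; country B offers that and keeps 24.
Round 3 (country A proposes): rejecting gives country B an expected 0.9 × 24 = 21.6, so country A offers 21.6, keeping 218.4.
Round 2 (country B proposes): rejecting gives country A an expected 0.9 × 218.4 = 196.56, so country B offers 196.56, keeping 43.44.
Round 1 (country A proposes): rejecting gives country B an expected 0.9 × 43.44 = 39.096. Country A offers 39.096 and keeps 240 − 39.096 = 200.904.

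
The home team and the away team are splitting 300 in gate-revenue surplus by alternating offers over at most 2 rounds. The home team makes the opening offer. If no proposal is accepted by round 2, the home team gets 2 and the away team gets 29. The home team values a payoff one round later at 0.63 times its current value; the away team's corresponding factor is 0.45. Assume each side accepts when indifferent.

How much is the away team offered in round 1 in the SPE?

Work backward from the last round.
Round 2 (the away team proposes): the home team gets 2 if talks fail, so the away team offers 2 and keeps 298.
Round 1 (the home team proposes): the away team can get 298 next round, worth 0.45 × 298 = 134.1 now. The home team offers 134.1 and keeps 300 − 134.1 = 165.9.

134.1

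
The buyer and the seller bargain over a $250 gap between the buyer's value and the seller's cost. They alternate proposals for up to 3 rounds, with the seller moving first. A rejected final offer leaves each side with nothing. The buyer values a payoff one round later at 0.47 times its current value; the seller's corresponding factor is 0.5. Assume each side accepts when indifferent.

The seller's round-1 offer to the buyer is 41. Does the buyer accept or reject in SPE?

Reject

Round 3 (the seller proposes): rejection yields 0 for the buyer; the seller offers 0 and keeps 250.
Round 2 (the buyer proposes): the seller can get 250 next round, worth 0.5 × 250 = 125 now. The buyer offers 125 and keeps 250 − 125 = 125.
So by rejecting in round 1, the buyer gets 125 next round, worth 0.47 × 125 = 58.75 now.
Offer 41 < 58.75, so the buyer rejects.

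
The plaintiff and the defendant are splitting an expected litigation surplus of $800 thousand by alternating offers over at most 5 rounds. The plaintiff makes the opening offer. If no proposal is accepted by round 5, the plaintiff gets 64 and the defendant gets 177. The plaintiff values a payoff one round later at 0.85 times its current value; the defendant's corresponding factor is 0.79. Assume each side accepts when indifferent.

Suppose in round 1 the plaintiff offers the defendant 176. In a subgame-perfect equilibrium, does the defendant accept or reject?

Round 5 (the plaintiff proposes): the defendant gets 177 if talks fail, so the plaintiff offers 177 and keeps 623.
Round 4 (the defendant proposes): the plaintiff can get 623 next round, worth 0.85 × 623 = 529.55 now, so the defendant offers 529.55, keeping 270.45.
Round 3 (the plaintiff proposes): the defendant can get 270.45 next round, worth 0.79 × 270.45 = 213.6555 now, so the plaintiff offers 213.6555, keeping 586.3445.
Round 2 (the defendant proposes): the plaintiff can get 586.3445 next round, worth 0.85 × 586.3445 = 498.392825 now. The defendant offers 498.392825 and keeps 800 − 498.392825 = 301.607175.
So by rejecting in round 1, the defendant gets 301.607175 next round, worth 0.79 × 301.607175 = 238.26966825 now.
Offer 176 < 238.26966825, so the defendant rejects.

Reject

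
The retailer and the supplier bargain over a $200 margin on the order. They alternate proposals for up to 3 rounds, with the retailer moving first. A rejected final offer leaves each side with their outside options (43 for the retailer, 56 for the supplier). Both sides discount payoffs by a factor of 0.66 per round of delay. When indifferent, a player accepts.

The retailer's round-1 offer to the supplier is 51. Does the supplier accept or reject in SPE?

Reject

Work out the supplier's continuation value if the offer is rejected.
Round 3 (the retailer proposes): the supplier gets 56 if talks fail, so the retailer offers 56 and keeps 144.
Round 2 (the supplier proposes): the retailer can get 144 next round, worth 0.66 × 144 = 95.04 now. The supplier offers 95.04 and keeps 200 − 95.04 = 104.96.
So by rejecting in round 1, the supplier gets 104.96 next round, worth 0.66 × 104.96 = 69.2736 now.
Offer 51 < 69.2736, so the supplier rejects.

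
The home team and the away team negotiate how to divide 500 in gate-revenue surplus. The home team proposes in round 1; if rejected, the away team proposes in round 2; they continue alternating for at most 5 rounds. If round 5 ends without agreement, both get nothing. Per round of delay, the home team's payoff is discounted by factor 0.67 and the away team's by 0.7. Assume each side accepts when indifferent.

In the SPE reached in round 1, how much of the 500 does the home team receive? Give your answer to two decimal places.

Round 5 (the home team proposes): the away team will accept anything ≥ 0, so the home team offers 0 and keeps 500.
Round 4 (the away team proposes): the home team can get 500 next round, worth 0.67 × 500 = 335 now; the away team offers that and keeps 165.
Round 3 (the home team proposes): the away team can get 165 next round, worth 0.7 × 165 = 115.5 now. The home team offers 115.5 and keeps 500 − 115.5 = 384.5.
Round 2 (the away team proposes): the home team can get 384.5 next round, worth 0.67 × 384.5 = 257.615 now. The away team offers 257.615 and keeps 500 − 257.615 = 242.385.
Round 1 (the home team proposes): the away team can get 242.385 next round, worth 0.7 × 242.385 = 169.6695 now. The home team offers 169.6695 and keeps 500 − 169.6695 = 330.3305.

330.33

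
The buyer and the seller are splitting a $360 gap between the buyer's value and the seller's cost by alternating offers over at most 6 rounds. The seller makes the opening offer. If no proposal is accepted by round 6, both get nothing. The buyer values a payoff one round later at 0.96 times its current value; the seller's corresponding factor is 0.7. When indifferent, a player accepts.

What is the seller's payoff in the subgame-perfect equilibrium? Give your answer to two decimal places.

30.58

Round 6 (the buyer proposes): rejection yields 0 for the seller; the buyer offers 0 and keeps 360.
Round 5 (the seller proposes): the buyer can get 360 next round, worth 0.96 × 360 = 345.6 now. The seller offers 345.6 and keeps 360 − 345.6 = 14.4.
Round 4 (the buyer proposes): the seller can get 14.4 next round, worth 0.7 × 14.4 = 10.08 now. The buyer offers 10.08 and keeps 360 − 10.08 = 349.92.
Round 3 (the seller proposes): the buyer can get 349.92 next round, worth 0.96 × 349.92 = 335.9232 now. The seller offers 335.9232 and keeps 360 − 335.9232 = 24.0768.
Round 2 (the buyer proposes): the seller can get 24.0768 next round, worth 0.7 × 24.0768 = 16.85376 now. The buyer offers 16.85376 and keeps 360 − 16.85376 = 343.14624.
Round 1 (the seller proposes): the buyer can get 343.14624 next round, worth 0.96 × 343.14624 = 329.4203904 now; the seller offers that and keeps 30.5796096.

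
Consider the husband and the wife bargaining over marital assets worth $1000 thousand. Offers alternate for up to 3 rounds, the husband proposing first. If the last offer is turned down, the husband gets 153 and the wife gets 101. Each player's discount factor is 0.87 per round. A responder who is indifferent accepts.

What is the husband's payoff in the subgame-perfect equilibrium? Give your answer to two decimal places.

Round 3 (the husband proposes): the wife gets 101 if talks fail, so the husband offers 101 and keeps 899.
Round 2 (the wife proposes): the husband can get 899 next round, worth 0.87 × 899 = 782.13 now; the wife offers that and keeps 217.87.
Round 1 (the husband proposes): the wife can get 217.87 next round, worth 0.87 × 217.87 = 189.5469 now. The husband offers 189.5469 and keeps 1000 − 189.5469 = 810.4531.

810.45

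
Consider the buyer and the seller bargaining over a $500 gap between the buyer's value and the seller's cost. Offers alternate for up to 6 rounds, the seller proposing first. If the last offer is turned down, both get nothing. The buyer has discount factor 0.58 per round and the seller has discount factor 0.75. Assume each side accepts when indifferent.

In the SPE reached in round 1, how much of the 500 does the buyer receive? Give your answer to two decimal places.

Round 6 (the buyer proposes): the seller will accept anything ≥ 0, so the buyer offers 0 and keeps 500.
Round 5 (the seller proposes): the buyer can get 500 next round, worth 0.58 × 500 = 290 now; the seller offers that and keeps 210.
Round 4 (the buyer proposes): the seller can get 210 next round, worth 0.75 × 210 = 157.5 now. The buyer offers 157.5 and keeps 500 − 157.5 = 342.5.
Round 3 (the seller proposes): the buyer can get 342.5 next round, worth 0.58 × 342.5 = 198.65 now; the seller offers that and keeps 301.35.
Round 2 (the buyer proposes): the seller can get 301.35 next round, worth 0.75 × 301.35 = 226.0125 now, so the buyer offers 226.0125, keeping 273.9875.
Round 1 (the seller proposes): the buyer can get 273.9875 next round, worth 0.58 × 273.9875 = 158.91275 now. The seller offers 158.91275 and keeps 500 − 158.91275 = 341.08725.

158.91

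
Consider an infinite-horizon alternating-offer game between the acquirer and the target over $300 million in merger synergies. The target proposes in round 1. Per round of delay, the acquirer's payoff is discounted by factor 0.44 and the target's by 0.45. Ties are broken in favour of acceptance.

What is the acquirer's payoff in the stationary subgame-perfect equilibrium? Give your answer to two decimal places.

90.52

Let x be the target's share when the target proposes and y be the acquirer's share when the acquirer proposes.
The acquirer accepts iff offered ≥ 0.44·y, so x = 300 − 0.44y. Symmetrically y = 300 − 0.45x.
Substituting: x = 300 − 0.44(300 − 0.45x), giving x(1 − 0.45·0.44) = 300(1 − 0.44).
So x = 300 × 0.56 / 0.802 ≈ 209.4763, and the acquirer receives 300 − x ≈ 90.5237.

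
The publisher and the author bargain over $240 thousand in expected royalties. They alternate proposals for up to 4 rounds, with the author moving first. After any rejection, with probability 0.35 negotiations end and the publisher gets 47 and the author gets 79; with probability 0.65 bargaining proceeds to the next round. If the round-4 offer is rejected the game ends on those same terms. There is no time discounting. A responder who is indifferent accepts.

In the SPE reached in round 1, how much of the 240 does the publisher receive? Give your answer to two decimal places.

Round 4 (the publisher proposes): the author gets 79 if talks fail, so the publisher offers 79 and keeps 161.
Round 3 (the author proposes): rejecting gives the publisher an expected 0.65 × 161 + 0.35 × 47 = 121.1, so the author offers 121.1, keeping 118.9.
Round 2 (the publisher proposes): rejecting gives the author an expected 0.65 × 118.9 + 0.35 × 79 = 104.935; the publisher offers that and keeps 135.065.
Round 1 (the author proposes): rejecting gives the publisher an expected 0.65 × 135.065 + 0.35 × 47 = 104.24225, so the author offers 104.24225, keeping 135.75775.

104.24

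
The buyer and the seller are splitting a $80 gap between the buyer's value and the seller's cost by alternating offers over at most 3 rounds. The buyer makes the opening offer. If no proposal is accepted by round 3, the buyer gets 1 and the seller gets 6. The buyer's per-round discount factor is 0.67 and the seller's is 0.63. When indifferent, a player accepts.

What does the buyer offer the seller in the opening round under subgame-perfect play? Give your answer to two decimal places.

19.16

Round 3 (the buyer proposes): the seller gets 6 if talks fail, so the buyer offers 6 and keeps 74.
Round 2 (the seller proposes): the buyer can get 74 next round, worth 0.67 × 74 = 49.58 now. The seller offers 49.58 and keeps 80 − 49.58 = 30.42.
Round 1 (the buyer proposes): the seller can get 30.42 next round, worth 0.63 × 30.42 = 19.1646 now, so the buyer offers 19.1646, keeping 60.8354.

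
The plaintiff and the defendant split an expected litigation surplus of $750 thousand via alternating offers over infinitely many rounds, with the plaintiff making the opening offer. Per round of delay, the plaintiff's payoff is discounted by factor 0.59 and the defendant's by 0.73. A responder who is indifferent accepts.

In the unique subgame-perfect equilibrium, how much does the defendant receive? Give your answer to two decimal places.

394.30

Let x be the plaintiff's share when the plaintiff proposes and y be the defendant's share when the defendant proposes.
The defendant accepts iff offered ≥ 0.73·y, so x = 750 − 0.73y. Symmetrically y = 750 − 0.59x.
Substituting: x = 750 − 0.73(750 − 0.59x), giving x(1 − 0.59·0.73) = 750(1 − 0.73).
So x = 750 × 0.27 / 0.5693 ≈ 355.7000, and the defendant receives 750 − x ≈ 394.3000.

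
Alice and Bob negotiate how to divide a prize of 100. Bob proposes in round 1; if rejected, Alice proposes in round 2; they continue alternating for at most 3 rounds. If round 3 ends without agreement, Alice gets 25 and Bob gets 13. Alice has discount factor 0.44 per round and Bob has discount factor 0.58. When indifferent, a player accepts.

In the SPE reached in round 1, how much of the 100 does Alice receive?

24.86

By backward induction:
Round 3 (Bob proposes): Alice gets 25 if talks fail, so Bob offers 25 and keeps 75.
Round 2 (Alice proposes): Bob can get 75 next round, worth 0.58 × 75 = 43.5 now. Alice offers 43.5 and keeps 100 − 43.5 = 56.5.
Round 1 (Bob proposes): Alice can get 56.5 next round, worth 0.44 × 56.5 = 24.86 now. Bob offers 24.86 and keeps 100 − 24.86 = 75.14.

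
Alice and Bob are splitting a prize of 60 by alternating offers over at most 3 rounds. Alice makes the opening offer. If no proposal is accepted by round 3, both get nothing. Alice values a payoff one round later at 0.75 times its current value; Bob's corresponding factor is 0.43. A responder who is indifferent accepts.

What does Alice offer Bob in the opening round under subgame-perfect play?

6.45

Round 3 (Alice proposes): Bob will accept anything ≥ 0, so Alice offers 0 and keeps 60.
Round 2 (Bob proposes): Alice can get 60 next round, worth 0.75 × 60 = 45 now, so Bob offers 45, keeping 15.
Round 1 (Alice proposes): Bob can get 15 next round, worth 0.43 × 15 = 6.45 now. Alice offers 6.45 and keeps 60 − 6.45 = 53.55.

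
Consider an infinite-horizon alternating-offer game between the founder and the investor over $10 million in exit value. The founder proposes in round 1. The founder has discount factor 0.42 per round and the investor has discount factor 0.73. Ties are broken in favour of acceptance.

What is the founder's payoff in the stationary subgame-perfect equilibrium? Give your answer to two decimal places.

In a stationary SPE each proposer offers the other exactly their discounted continuation value.
If the founder keeps x when proposing and the investor keeps y when proposing, then x = 10 − 0.73y and y = 10 − 0.42x.
Solving: x = 10(1 − 0.73) / (1 − 0.42·0.73) = 2.7 / 0.6934 ≈ 3.8939.
The investor gets 10 − 3.8939 ≈ 6.1061.

3.89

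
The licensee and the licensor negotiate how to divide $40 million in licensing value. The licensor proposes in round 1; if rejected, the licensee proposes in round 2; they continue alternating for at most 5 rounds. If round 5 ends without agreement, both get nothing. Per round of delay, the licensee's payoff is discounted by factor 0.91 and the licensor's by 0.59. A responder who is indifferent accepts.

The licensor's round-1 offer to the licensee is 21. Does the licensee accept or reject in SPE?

Reject

Round 5 (the licensor proposes): the licensee will accept anything ≥ 0, so the licensor offers 0 and keeps 40.
Round 4 (the licensee proposes): the licensor can get 40 next round, worth 0.59 × 40 = 23.6 now, so the licensee offers 23.6, keeping 16.4.
Round 3 (the licensor proposes): the licensee can get 16.4 next round, worth 0.91 × 16.4 = 14.924 now. The licensor offers 14.924 and keeps 40 − 14.924 = 25.076.
Round 2 (the licensee proposes): the licensor can get 25.076 next round, worth 0.59 × 25.076 = 14.79484 now. The licensee offers 14.79484 and keeps 40 − 14.79484 = 25.20516.
So by rejecting in round 1, the licensee gets 25.20516 next round, worth 0.91 × 25.20516 = 22.9366956 now.
Offer 21 < 22.9366956, so the licensee rejects.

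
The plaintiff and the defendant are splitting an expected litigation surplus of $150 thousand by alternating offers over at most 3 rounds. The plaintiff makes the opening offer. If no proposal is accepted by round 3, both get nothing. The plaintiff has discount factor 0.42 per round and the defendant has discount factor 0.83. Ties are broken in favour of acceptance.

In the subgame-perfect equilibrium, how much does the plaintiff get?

Round 3 (the plaintiff proposes): the defendant will accept anything ≥ 0, so the plaintiff offers 0 and keeps 150.
Round 2 (the defendant proposes): the plaintiff can get 150 next round, worth 0.42 × 150 = 63 now, so the defendant offers 63, keeping 87.
Round 1 (the plaintiff proposes): the defendant can get 87 next round, worth 0.83 × 87 = 72.21 now, so the plaintiff offers 72.21, keeping 77.79.

77.79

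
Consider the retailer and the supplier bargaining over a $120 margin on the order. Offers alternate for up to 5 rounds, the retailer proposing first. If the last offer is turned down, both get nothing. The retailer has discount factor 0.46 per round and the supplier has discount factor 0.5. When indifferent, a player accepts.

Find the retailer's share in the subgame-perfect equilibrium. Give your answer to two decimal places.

80.15

Round 5 (the retailer proposes): rejection yields 0 for the supplier; the retailer offers 0 and keeps 120.
Round 4 (the supplier proposes): the retailer can get 120 next round, worth 0.46 × 120 = 55.2 now; the supplier offers that and keeps 64.8.
Round 3 (the retailer proposes): the supplier can get 64.8 next round, worth 0.5 × 64.8 = 32.4 now, so the retailer offers 32.4, keeping 87.6.
Round 2 (the supplier proposes): the retailer can get 87.6 next round, worth 0.46 × 87.6 = 40.296 now; the supplier offers that and keeps 79.704.
Round 1 (the retailer proposes): the supplier can get 79.704 next round, worth 0.5 × 79.704 = 39.852 now; the retailer offers that and keeps 80.148.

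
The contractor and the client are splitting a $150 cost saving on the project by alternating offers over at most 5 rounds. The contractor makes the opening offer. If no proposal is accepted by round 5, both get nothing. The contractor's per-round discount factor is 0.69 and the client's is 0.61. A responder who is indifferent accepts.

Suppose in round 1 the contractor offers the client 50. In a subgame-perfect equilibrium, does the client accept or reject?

Work out the client's continuation value if the offer is rejected.
Round 5 (the contractor proposes): the client will accept anything ≥ 0, so the contractor offers 0 and keeps 150.
Round 4 (the client proposes): the contractor can get 150 next round, worth 0.69 × 150 = 103.5 now, so the client offers 103.5, keeping 46.5.
Round 3 (the contractor proposes): the client can get 46.5 next round, worth 0.61 × 46.5 = 28.365 now, so the contractor offers 28.365, keeping 121.635.
Round 2 (the client proposes): the contractor can get 121.635 next round, worth 0.69 × 121.635 = 83.92815 now, so the client offers 83.92815, keeping 66.07185.
So by rejecting in round 1, the client gets 66.07185 next round, worth 0.61 × 66.07185 = 40.3038285 now.
Offer 50 ≥ 40.3038285, so the client accepts.

Accept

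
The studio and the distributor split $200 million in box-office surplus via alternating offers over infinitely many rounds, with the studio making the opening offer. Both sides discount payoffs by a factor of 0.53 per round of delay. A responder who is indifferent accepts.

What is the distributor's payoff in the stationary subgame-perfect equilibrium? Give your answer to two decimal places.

When the studio proposes, the distributor accepts any offer worth at least 0.53 times what the distributor would get by proposing next round; and vice versa.
This gives x = 200 − 0.53y and y = 200 − 0.53x, where x and y are each side's share when it proposes.
Hence (1 − 0.53·0.53)x = 200(1 − 0.53), i.e. 0.7191·x = 94.
x ≈ 130.7190; the distributor's share is 200 − x ≈ 69.2810.

69.28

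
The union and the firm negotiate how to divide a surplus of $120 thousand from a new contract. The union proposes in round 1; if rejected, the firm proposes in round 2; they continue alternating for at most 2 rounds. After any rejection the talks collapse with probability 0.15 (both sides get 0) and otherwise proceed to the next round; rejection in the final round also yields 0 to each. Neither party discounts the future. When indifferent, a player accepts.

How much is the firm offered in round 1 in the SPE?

Round 2 (the firm proposes): the union will accept anything ≥ 0, so the firm offers 0 and keeps 120.
Round 1 (the union proposes): rejecting gives the firm an expected 0.85 × 120 = 102, so the union offers 102, keeping 18.

102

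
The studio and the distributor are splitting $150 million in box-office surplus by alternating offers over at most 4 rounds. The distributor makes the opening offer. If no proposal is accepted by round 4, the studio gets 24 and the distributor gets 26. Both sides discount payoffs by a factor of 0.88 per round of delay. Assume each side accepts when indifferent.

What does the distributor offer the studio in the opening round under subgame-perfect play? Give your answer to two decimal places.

100.34

Round 4 (the studio proposes): the distributor gets 26 if talks fail, so the studio offers 26 and keeps 124.
Round 3 (the distributor proposes): the studio can get 124 next round, worth 0.88 × 124 = 109.12 now. The distributor offers 109.12 and keeps 150 − 109.12 = 40.88.
Round 2 (the studio proposes): the distributor can get 40.88 next round, worth 0.88 × 40.88 = 35.9744 now; the studio offers that and keeps 114.0256.
Round 1 (the distributor proposes): the studio can get 114.0256 next round, worth 0.88 × 114.0256 = 100.342528 now, so the distributor offers 100.342528, keeping 49.657472.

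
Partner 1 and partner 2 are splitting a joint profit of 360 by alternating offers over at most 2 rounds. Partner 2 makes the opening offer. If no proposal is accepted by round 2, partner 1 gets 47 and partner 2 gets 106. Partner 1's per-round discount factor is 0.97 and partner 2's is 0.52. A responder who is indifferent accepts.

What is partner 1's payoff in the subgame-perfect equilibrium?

246.38

Round 2 (partner 1 proposes): partner 2 gets 106 if talks fail, so partner 1 offers 106 and keeps 254.
Round 1 (partner 2 proposes): partner 1 can get 254 next round, worth 0.97 × 254 = 246.38 now; partner 2 offers that and keeps 113.62.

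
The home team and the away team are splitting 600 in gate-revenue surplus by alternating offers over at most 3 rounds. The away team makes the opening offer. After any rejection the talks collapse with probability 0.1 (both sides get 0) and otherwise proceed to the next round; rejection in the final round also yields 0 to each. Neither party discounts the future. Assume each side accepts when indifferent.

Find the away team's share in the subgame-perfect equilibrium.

546

By backward induction:
Round 3 (the away team proposes): the home team will accept anything ≥ 0, so the away team offers 0 and keeps 600.
Round 2 (the home team proposes): rejecting gives the away team an expected 0.9 × 600 = 540, so the home team offers 540, keeping 60.
Round 1 (the away team proposes): rejecting gives the home team an expected 0.9 × 60 = 54. The away team offers 54 and keeps 600 − 54 = 546.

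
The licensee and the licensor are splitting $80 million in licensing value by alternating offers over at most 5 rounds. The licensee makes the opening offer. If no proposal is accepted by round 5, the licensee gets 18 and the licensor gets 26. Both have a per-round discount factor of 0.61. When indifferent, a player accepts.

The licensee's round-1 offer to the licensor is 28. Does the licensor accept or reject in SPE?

Round 5 (the licensee proposes): the licensor gets 26 if talks fail, so the licensee offers 26 and keeps 54.
Round 4 (the licensor proposes): the licensee can get 54 next round, worth 0.61 × 54 = 32.94 now, so the licensor offers 32.94, keeping 47.06.
Round 3 (the licensee proposes): the licensor can get 47.06 next round, worth 0.61 × 47.06 = 28.7066 now; the licensee offers that and keeps 51.2934.
Round 2 (the licensor proposes): the licensee can get 51.2934 next round, worth 0.61 × 51.2934 = 31.288974 now. The licensor offers 31.288974 and keeps 80 − 31.288974 = 48.711026.
So by rejecting in round 1, the licensor gets 48.711026 next round, worth 0.61 × 48.711026 = 29.71372586 now.
Offer 28 < 29.71372586, so the licensor rejects.

Reject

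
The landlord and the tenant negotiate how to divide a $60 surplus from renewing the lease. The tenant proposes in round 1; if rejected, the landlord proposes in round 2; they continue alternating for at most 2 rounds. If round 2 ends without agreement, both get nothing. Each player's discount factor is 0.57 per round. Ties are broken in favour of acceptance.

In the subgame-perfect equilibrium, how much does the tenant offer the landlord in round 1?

34.2

Round 2 (the landlord proposes): rejection yields 0 for the tenant; the landlord offers 0 and keeps 60.
Round 1 (the tenant proposes): the landlord can get 60 next round, worth 0.57 × 60 = 34.2 now; the tenant offers that and keeps 25.8.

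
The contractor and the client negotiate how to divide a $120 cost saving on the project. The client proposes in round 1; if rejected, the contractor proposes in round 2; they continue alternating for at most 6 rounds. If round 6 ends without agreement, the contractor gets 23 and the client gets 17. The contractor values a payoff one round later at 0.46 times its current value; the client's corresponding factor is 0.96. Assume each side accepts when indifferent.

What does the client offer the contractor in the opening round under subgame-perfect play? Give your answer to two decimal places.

12.42

By backward induction:
Round 6 (the contractor proposes): the client gets 17 if talks fail, so the contractor offers 17 and keeps 103.
Round 5 (the client proposes): the contractor can get 103 next round, worth 0.46 × 103 = 47.38 now, so the client offers 47.38, keeping 72.62.
Round 4 (the contractor proposes): the client can get 72.62 next round, worth 0.96 × 72.62 = 69.7152 now. The contractor offers 69.7152 and keeps 120 − 69.7152 = 50.2848.
Round 3 (the client proposes): the contractor can get 50.2848 next round, worth 0.46 × 50.2848 = 23.131008 now. The client offers 23.131008 and keeps 120 − 23.131008 = 96.868992.
Round 2 (the contractor proposes): the client can get 96.868992 next round, worth 0.96 × 96.868992 = 92.99423232 now. The contractor offers 92.99423232 and keeps 120 − 92.99423232 = 27.00576768.
Round 1 (the client proposes): the contractor can get 27.00576768 next round, worth 0.46 × 27.00576768 = 12.4226531328 now; the client offers that and keeps 107.5773468672.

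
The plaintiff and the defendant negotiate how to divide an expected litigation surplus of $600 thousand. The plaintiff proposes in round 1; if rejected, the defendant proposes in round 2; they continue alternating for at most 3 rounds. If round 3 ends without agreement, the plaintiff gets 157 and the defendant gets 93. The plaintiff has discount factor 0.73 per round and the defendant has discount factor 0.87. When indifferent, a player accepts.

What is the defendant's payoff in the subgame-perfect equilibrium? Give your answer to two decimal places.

Round 3 (the plaintiff proposes): the defendant gets 93 if talks fail, so the plaintiff offers 93 and keeps 507.
Round 2 (the defendant proposes): the plaintiff can get 507 next round, worth 0.73 × 507 = 370.11 now; the defendant offers that and keeps 229.89.
Round 1 (the plaintiff proposes): the defendant can get 229.89 next round, worth 0.87 × 229.89 = 200.0043 now; the plaintiff offers that and keeps 399.9957.

200.00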